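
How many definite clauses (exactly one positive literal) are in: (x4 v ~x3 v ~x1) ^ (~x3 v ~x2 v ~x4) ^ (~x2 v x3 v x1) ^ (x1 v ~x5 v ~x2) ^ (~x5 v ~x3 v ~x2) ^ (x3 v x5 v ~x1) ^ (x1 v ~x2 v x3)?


A definite clause has exactly one positive literal.
Clause 1: 1 positive -> definite
Clause 2: 0 positive -> not definite
Clause 3: 2 positive -> not definite
Clause 4: 1 positive -> definite
Clause 5: 0 positive -> not definite
Clause 6: 2 positive -> not definite
Clause 7: 2 positive -> not definite
Definite clause count = 2.

2


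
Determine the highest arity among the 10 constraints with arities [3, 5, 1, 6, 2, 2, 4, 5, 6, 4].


The arities are: 3, 5, 1, 6, 2, 2, 4, 5, 6, 4.
Scan for the maximum value.
Maximum arity = 6.

6


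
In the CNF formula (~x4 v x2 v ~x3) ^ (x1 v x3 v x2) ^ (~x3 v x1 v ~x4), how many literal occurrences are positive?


Scan each clause for unnegated literals.
Clause 1: 1 positive; Clause 2: 3 positive; Clause 3: 1 positive.
Total positive literal occurrences = 5.

5


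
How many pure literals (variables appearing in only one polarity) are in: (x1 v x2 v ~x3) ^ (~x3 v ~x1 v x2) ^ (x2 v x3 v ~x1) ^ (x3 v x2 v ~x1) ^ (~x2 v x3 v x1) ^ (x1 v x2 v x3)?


A pure literal appears in only one polarity across all clauses.
No pure literals found.
Count = 0.

0


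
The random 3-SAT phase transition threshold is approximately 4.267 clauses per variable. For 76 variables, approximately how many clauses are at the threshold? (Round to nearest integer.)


The 3-SAT phase transition occurs at approximately 4.267 clauses per variable.
m = 4.267 * 76 = 324.292.
Rounded to nearest integer: 324.

324


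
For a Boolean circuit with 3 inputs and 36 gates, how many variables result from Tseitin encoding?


The Tseitin transformation introduces one auxiliary variable per gate.
Total variables = inputs + gates = 3 + 36 = 39.

39


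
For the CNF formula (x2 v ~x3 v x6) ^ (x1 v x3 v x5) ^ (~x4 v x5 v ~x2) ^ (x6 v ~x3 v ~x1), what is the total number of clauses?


Each group enclosed in parentheses joined by ^ is one clause.
Counting the conjuncts: 4 clauses.

4


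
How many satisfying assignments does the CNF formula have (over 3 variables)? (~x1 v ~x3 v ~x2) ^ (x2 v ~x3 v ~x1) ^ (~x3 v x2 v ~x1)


Enumerate all 8 truth assignments over 3 variables.
Test each against every clause.
Satisfying assignments found: 6.

6


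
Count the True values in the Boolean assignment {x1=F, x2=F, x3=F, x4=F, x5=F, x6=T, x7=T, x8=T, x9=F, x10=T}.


The weight is the number of variables assigned True.
True variables: x6, x7, x8, x10.
Weight = 4.

4


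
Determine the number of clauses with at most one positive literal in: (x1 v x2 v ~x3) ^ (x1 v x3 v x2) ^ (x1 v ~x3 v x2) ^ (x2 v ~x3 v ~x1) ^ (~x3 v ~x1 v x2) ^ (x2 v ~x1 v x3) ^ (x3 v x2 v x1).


A Horn clause has at most one positive literal.
Clause 1: 2 positive lit(s) -> not Horn
Clause 2: 3 positive lit(s) -> not Horn
Clause 3: 2 positive lit(s) -> not Horn
Clause 4: 1 positive lit(s) -> Horn
Clause 5: 1 positive lit(s) -> Horn
Clause 6: 2 positive lit(s) -> not Horn
Clause 7: 3 positive lit(s) -> not Horn
Total Horn clauses = 2.

2


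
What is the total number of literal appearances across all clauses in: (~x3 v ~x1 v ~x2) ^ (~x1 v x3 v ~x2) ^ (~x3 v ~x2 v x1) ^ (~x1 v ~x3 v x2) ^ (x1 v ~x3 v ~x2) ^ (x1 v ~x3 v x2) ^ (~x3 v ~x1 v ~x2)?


Clause lengths: 3, 3, 3, 3, 3, 3, 3.
Sum = 3 + 3 + 3 + 3 + 3 + 3 + 3 = 21.

21


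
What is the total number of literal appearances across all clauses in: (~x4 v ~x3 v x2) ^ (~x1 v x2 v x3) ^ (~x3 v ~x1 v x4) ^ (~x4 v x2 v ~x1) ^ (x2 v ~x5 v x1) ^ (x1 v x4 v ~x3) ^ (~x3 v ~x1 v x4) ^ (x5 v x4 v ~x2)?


Clause lengths: 3, 3, 3, 3, 3, 3, 3, 3.
Sum = 3 + 3 + 3 + 3 + 3 + 3 + 3 + 3 = 24.

24


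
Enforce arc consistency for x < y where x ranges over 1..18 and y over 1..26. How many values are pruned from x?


For the constraint x < y, x needs a supporting value in y's domain.
x can be at most 25 (one less than y's maximum).
Valid x values from domain: 18 out of 18.
Pruned = 18 - 18 = 0.

0


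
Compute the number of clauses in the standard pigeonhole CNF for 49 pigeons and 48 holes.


The PHP encoding has two parts:
1) At-least-one-hole clauses: 49 (one per pigeon, each with 48 literals).
2) At-most-one-pigeon-per-hole clauses: 48 holes * C(49,2) = 48 * 1176 = 56448.
Total clauses = 49 + 56448 = 56497.

56497


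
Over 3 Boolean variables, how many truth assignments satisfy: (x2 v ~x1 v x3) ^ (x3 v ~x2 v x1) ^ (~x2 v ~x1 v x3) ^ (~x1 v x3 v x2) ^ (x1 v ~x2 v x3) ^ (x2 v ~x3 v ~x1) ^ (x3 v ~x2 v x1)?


Enumerate all 8 truth assignments over 3 variables.
Test each against every clause.
Satisfying assignments found: 4.

4


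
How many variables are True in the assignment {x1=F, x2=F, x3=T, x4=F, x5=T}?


The weight is the number of variables assigned True.
True variables: x3, x5.
Weight = 2.

2


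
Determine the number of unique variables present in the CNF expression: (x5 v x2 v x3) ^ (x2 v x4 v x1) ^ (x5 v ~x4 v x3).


Identify each distinct variable in the formula.
Variables found: x1, x2, x3, x4, x5.
Total distinct variables = 5.

5


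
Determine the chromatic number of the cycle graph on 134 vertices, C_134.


A cycle on an even number of vertices is bipartite: alternate two colors around the cycle.
Since 134 is even, two colors suffice, and at least two are needed because the graph has edges.
Chromatic number = 2.

2


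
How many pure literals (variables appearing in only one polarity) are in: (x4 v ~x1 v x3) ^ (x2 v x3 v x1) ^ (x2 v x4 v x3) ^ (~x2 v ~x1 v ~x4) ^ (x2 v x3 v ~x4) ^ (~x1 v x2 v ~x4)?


A pure literal appears in only one polarity across all clauses.
Pure literals: x3 (positive only).
Count = 1.

1


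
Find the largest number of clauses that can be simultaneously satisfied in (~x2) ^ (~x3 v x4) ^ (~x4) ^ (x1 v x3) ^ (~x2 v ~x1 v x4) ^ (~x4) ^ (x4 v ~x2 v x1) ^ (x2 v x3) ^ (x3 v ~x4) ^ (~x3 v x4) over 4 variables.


Enumerate all 16 truth assignments.
For each, count how many of the 10 clauses are satisfied.
The formula is not fully satisfiable, so the maximum is below 10.
Maximum simultaneously satisfiable clauses = 9.

9


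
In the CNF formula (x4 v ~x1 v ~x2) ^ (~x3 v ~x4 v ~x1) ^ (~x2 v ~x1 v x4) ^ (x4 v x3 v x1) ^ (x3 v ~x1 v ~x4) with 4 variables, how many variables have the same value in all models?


Find all satisfying assignments: 8 model(s).
Check which variables have the same value in every model.
No variable is fixed across all models.
Backbone size = 0.

0


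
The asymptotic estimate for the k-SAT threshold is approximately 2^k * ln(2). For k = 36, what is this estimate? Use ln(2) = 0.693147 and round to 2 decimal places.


Using the asymptotic formula: threshold ~ 2^k * ln(2).
2^36 = 68719476736.
68719476736 * 0.693147 = 47632699141.13.

47632699141.13


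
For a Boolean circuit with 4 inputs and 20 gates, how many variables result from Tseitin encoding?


The Tseitin transformation introduces one auxiliary variable per gate.
Total variables = inputs + gates = 4 + 20 = 24.

24


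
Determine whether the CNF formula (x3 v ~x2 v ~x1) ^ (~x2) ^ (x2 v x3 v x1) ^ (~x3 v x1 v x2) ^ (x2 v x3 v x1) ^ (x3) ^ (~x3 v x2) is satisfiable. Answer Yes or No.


Check all 8 possible truth assignments.
Number of satisfying assignments found: 0.
The formula is unsatisfiable.

No


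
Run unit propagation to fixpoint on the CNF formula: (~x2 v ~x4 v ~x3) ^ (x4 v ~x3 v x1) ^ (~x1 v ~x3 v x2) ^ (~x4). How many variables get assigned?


Unit propagation repeatedly assigns the literal in any unit clause, then simplifies.
Assignments in order: x4 = F.
No further unit clauses remain.
Total variables assigned = 1.

1


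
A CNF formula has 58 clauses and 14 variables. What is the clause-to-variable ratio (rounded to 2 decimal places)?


Clause-to-variable ratio = clauses / variables.
58 / 14 = 4.14.

4.14


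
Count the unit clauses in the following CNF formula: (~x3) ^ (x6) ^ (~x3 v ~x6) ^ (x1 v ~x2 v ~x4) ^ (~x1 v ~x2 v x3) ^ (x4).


A unit clause contains exactly one literal.
Unit clauses found: (~x3), (x6), (x4).
Count = 3.

3


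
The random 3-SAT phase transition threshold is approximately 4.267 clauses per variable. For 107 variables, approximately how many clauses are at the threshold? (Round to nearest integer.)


The 3-SAT phase transition occurs at approximately 4.267 clauses per variable.
m = 4.267 * 107 = 456.569.
Rounded to nearest integer: 457.

457


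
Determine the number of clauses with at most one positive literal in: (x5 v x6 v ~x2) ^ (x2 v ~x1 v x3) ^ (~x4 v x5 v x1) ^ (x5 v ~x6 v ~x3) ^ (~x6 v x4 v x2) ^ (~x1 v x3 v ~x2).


A Horn clause has at most one positive literal.
Clause 1: 2 positive lit(s) -> not Horn
Clause 2: 2 positive lit(s) -> not Horn
Clause 3: 2 positive lit(s) -> not Horn
Clause 4: 1 positive lit(s) -> Horn
Clause 5: 2 positive lit(s) -> not Horn
Clause 6: 1 positive lit(s) -> Horn
Total Horn clauses = 2.

2


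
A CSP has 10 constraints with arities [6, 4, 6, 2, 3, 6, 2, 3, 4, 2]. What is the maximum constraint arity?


The arities are: 6, 4, 6, 2, 3, 6, 2, 3, 4, 2.
Scan for the maximum value.
Maximum arity = 6.

6


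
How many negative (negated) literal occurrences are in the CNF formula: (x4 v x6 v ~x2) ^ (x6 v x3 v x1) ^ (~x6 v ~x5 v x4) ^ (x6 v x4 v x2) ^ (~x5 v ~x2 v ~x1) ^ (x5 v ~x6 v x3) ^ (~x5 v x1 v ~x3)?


Scan each clause for negated literals.
Clause 1: 1 negative; Clause 2: 0 negative; Clause 3: 2 negative; Clause 4: 0 negative; Clause 5: 3 negative; Clause 6: 1 negative; Clause 7: 2 negative.
Total negative literal occurrences = 9.

9


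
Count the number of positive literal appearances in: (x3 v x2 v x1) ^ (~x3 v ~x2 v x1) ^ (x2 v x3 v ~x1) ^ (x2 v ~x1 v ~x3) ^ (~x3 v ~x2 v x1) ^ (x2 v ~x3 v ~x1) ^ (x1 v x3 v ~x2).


Scan each clause for unnegated literals.
Clause 1: 3 positive; Clause 2: 1 positive; Clause 3: 2 positive; Clause 4: 1 positive; Clause 5: 1 positive; Clause 6: 1 positive; Clause 7: 2 positive.
Total positive literal occurrences = 11.

11


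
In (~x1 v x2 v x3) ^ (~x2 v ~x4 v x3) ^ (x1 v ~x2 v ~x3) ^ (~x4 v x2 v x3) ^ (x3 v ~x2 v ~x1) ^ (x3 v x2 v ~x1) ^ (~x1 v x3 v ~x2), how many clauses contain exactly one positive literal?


A definite clause has exactly one positive literal.
Clause 1: 2 positive -> not definite
Clause 2: 1 positive -> definite
Clause 3: 1 positive -> definite
Clause 4: 2 positive -> not definite
Clause 5: 1 positive -> definite
Clause 6: 2 positive -> not definite
Clause 7: 1 positive -> definite
Definite clause count = 4.

4


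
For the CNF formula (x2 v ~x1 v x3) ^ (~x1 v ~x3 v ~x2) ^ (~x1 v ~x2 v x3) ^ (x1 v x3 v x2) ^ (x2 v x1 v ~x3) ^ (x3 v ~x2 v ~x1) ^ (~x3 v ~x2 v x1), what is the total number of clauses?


Each group enclosed in parentheses joined by ^ is one clause.
Counting the conjuncts: 7 clauses.

7


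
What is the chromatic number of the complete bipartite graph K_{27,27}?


K_{27,27} is bipartite by definition: the two parts are independent sets, with every edge crossing between them.
Color all vertices in one part with color 1 and all vertices in the other part with color 2.
Since the graph has at least one edge, one color does not suffice.
Chromatic number = 2.

2


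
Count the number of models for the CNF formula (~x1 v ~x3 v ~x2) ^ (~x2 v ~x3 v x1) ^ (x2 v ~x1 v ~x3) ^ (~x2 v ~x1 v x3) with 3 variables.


Enumerate all 8 truth assignments over 3 variables.
Test each against every clause.
Satisfying assignments found: 4.

4


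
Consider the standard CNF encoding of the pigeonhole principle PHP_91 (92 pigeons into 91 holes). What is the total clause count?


The PHP encoding has two parts:
1) At-least-one-hole clauses: 92 (one per pigeon, each with 91 literals).
2) At-most-one-pigeon-per-hole clauses: 91 holes * C(92,2) = 91 * 4186 = 380926.
Total clauses = 92 + 380926 = 381018.

381018


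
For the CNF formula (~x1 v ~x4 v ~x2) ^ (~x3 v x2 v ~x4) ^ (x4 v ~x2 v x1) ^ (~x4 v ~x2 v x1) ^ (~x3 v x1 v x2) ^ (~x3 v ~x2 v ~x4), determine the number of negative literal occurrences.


Scan each clause for negated literals.
Clause 1: 3 negative; Clause 2: 2 negative; Clause 3: 1 negative; Clause 4: 2 negative; Clause 5: 1 negative; Clause 6: 3 negative.
Total negative literal occurrences = 12.

12


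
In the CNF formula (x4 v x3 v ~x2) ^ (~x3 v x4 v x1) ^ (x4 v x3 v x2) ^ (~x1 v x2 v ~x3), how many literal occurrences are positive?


Scan each clause for unnegated literals.
Clause 1: 2 positive; Clause 2: 2 positive; Clause 3: 3 positive; Clause 4: 1 positive.
Total positive literal occurrences = 8.

8


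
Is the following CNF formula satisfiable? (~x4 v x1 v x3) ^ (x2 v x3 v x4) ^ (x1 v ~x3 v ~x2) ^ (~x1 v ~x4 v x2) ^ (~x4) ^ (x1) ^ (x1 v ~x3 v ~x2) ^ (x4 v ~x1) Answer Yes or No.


Check all 16 possible truth assignments.
Number of satisfying assignments found: 0.
The formula is unsatisfiable.

No


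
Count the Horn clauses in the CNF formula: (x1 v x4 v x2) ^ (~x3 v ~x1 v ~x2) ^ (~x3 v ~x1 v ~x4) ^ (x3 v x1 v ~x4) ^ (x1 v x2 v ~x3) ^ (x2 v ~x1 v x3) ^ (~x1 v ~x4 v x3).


A Horn clause has at most one positive literal.
Clause 1: 3 positive lit(s) -> not Horn
Clause 2: 0 positive lit(s) -> Horn
Clause 3: 0 positive lit(s) -> Horn
Clause 4: 2 positive lit(s) -> not Horn
Clause 5: 2 positive lit(s) -> not Horn
Clause 6: 2 positive lit(s) -> not Horn
Clause 7: 1 positive lit(s) -> Horn
Total Horn clauses = 3.

3


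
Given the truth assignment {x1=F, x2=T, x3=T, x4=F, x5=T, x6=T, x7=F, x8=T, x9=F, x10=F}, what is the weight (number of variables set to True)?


The weight is the number of variables assigned True.
True variables: x2, x3, x5, x6, x8.
Weight = 5.

5


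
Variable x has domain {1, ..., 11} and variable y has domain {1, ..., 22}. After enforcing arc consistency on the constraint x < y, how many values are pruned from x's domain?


For the constraint x < y, x needs a supporting value in y's domain.
x can be at most 21 (one less than y's maximum).
Valid x values from domain: 11 out of 11.
Pruned = 11 - 11 = 0.

0


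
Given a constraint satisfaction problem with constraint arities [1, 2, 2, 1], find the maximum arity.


The arities are: 1, 2, 2, 1.
Scan for the maximum value.
Maximum arity = 2.

2


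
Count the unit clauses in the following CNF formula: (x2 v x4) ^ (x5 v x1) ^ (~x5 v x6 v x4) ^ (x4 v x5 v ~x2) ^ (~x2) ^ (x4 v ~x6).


A unit clause contains exactly one literal.
Unit clauses found: (~x2).
Count = 1.

1


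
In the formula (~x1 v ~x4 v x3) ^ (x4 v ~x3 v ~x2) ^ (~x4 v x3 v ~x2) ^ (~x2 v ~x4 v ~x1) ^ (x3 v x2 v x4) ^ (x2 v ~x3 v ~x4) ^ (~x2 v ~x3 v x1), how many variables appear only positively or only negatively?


A pure literal appears in only one polarity across all clauses.
No pure literals found.
Count = 0.

0


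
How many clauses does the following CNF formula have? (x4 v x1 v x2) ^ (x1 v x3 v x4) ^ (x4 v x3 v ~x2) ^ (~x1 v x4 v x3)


Each group enclosed in parentheses joined by ^ is one clause.
Counting the conjuncts: 4 clauses.

4


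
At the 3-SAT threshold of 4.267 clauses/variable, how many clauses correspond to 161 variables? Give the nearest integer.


The 3-SAT phase transition occurs at approximately 4.267 clauses per variable.
m = 4.267 * 161 = 686.987.
Rounded to nearest integer: 687.

687


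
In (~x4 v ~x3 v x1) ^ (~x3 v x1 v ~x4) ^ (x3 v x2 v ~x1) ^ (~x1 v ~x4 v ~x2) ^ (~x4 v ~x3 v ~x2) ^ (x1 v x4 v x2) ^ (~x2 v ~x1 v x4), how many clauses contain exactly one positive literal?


A definite clause has exactly one positive literal.
Clause 1: 1 positive -> definite
Clause 2: 1 positive -> definite
Clause 3: 2 positive -> not definite
Clause 4: 0 positive -> not definite
Clause 5: 0 positive -> not definite
Clause 6: 3 positive -> not definite
Clause 7: 1 positive -> definite
Definite clause count = 3.

3


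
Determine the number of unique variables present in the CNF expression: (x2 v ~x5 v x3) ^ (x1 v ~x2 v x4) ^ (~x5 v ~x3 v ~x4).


Identify each distinct variable in the formula.
Variables found: x1, x2, x3, x4, x5.
Total distinct variables = 5.

5


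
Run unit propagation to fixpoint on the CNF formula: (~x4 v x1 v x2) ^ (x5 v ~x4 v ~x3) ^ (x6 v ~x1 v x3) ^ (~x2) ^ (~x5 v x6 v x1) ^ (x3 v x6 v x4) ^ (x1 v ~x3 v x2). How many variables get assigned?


Unit propagation repeatedly assigns the literal in any unit clause, then simplifies.
Assignments in order: x2 = F.
No further unit clauses remain.
Total variables assigned = 1.

1


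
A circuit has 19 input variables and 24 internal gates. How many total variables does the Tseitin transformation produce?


The Tseitin transformation introduces one auxiliary variable per gate.
Total variables = inputs + gates = 19 + 24 = 43.

43


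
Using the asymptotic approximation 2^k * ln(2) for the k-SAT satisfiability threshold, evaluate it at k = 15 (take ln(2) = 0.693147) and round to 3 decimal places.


Using the asymptotic formula: threshold ~ 2^k * ln(2).
2^15 = 32768.
32768 * 0.693147 = 22713.041.

22713.041


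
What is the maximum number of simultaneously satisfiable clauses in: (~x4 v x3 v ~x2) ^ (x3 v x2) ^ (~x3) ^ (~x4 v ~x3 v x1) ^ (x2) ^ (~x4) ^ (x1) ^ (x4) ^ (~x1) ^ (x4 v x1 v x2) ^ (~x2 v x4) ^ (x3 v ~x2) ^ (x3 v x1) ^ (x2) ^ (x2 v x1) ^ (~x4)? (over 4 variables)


Enumerate all 16 truth assignments.
For each, count how many of the 16 clauses are satisfied.
The formula is not fully satisfiable, so the maximum is below 16.
Maximum simultaneously satisfiable clauses = 12.

12


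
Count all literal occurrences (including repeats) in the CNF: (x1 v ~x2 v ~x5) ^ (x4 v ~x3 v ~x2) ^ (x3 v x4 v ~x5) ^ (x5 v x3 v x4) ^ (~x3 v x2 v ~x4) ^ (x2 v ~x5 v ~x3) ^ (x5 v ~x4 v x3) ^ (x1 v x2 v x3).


Clause lengths: 3, 3, 3, 3, 3, 3, 3, 3.
Sum = 3 + 3 + 3 + 3 + 3 + 3 + 3 + 3 = 24.

24


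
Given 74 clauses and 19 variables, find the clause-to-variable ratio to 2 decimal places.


Clause-to-variable ratio = clauses / variables.
74 / 19 = 3.89.

3.89


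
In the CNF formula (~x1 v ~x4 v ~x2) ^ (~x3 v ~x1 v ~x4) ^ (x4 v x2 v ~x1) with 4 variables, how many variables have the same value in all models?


Find all satisfying assignments: 11 model(s).
Check which variables have the same value in every model.
No variable is fixed across all models.
Backbone size = 0.

0


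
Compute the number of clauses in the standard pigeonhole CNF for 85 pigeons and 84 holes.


The PHP encoding has two parts:
1) At-least-one-hole clauses: 85 (one per pigeon, each with 84 literals).
2) At-most-one-pigeon-per-hole clauses: 84 holes * C(85,2) = 84 * 3570 = 299880.
Total clauses = 85 + 299880 = 299965.

299965


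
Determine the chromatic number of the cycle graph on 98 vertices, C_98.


A cycle on an even number of vertices is bipartite: alternate two colors around the cycle.
Since 98 is even, two colors suffice, and at least two are needed because the graph has edges.
Chromatic number = 2.

2


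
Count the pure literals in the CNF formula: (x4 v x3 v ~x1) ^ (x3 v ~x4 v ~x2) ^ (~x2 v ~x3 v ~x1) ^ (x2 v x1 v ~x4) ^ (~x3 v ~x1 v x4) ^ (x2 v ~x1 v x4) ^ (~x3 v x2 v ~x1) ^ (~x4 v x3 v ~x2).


A pure literal appears in only one polarity across all clauses.
No pure literals found.
Count = 0.

0


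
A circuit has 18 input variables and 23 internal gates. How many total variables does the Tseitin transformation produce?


The Tseitin transformation introduces one auxiliary variable per gate.
Total variables = inputs + gates = 18 + 23 = 41.

41


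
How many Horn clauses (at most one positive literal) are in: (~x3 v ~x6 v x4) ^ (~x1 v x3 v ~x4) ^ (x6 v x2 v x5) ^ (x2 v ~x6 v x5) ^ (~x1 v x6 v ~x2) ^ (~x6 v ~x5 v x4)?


A Horn clause has at most one positive literal.
Clause 1: 1 positive lit(s) -> Horn
Clause 2: 1 positive lit(s) -> Horn
Clause 3: 3 positive lit(s) -> not Horn
Clause 4: 2 positive lit(s) -> not Horn
Clause 5: 1 positive lit(s) -> Horn
Clause 6: 1 positive lit(s) -> Horn
Total Horn clauses = 4.

4


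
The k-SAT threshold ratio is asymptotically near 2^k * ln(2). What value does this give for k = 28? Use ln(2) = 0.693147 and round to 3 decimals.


Using the asymptotic formula: threshold ~ 2^k * ln(2).
2^28 = 268435456.
268435456 * 0.693147 = 186065231.02.

186065231.02


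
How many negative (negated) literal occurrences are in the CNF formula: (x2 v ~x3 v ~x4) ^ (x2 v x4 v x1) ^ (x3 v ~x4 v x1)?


Scan each clause for negated literals.
Clause 1: 2 negative; Clause 2: 0 negative; Clause 3: 1 negative.
Total negative literal occurrences = 3.

3


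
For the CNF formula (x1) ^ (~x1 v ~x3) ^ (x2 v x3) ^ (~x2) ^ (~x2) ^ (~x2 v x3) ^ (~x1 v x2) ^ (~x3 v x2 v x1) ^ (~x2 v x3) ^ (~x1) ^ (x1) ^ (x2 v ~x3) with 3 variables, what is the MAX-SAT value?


Enumerate all 8 truth assignments.
For each, count how many of the 12 clauses are satisfied.
The formula is not fully satisfiable, so the maximum is below 12.
Maximum simultaneously satisfiable clauses = 9.

9


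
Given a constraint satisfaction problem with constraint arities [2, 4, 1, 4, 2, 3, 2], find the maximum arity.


The arities are: 2, 4, 1, 4, 2, 3, 2.
Scan for the maximum value.
Maximum arity = 4.

4


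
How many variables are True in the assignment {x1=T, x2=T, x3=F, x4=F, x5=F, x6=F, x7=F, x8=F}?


The weight is the number of variables assigned True.
True variables: x1, x2.
Weight = 2.

2


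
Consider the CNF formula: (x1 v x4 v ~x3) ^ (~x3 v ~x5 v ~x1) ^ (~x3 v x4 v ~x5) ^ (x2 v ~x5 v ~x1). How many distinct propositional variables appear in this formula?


Identify each distinct variable in the formula.
Variables found: x1, x2, x3, x4, x5.
Total distinct variables = 5.

5


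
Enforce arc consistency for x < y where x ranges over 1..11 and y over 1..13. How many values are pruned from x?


For the constraint x < y, x needs a supporting value in y's domain.
x can be at most 12 (one less than y's maximum).
Valid x values from domain: 11 out of 11.
Pruned = 11 - 11 = 0.

0


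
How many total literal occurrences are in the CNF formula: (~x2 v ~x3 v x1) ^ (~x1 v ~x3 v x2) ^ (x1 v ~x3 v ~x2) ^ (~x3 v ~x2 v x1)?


Clause lengths: 3, 3, 3, 3.
Sum = 3 + 3 + 3 + 3 = 12.

12


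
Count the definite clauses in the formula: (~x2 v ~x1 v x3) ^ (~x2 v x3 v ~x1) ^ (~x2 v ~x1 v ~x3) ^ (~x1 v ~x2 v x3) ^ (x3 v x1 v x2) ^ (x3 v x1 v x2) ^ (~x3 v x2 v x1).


A definite clause has exactly one positive literal.
Clause 1: 1 positive -> definite
Clause 2: 1 positive -> definite
Clause 3: 0 positive -> not definite
Clause 4: 1 positive -> definite
Clause 5: 3 positive -> not definite
Clause 6: 3 positive -> not definite
Clause 7: 2 positive -> not definite
Definite clause count = 3.

3


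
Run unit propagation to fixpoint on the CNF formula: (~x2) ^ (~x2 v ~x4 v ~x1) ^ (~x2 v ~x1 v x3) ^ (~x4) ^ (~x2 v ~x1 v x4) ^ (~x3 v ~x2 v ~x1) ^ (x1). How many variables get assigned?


Unit propagation repeatedly assigns the literal in any unit clause, then simplifies.
Assignments in order: x2 = F, x4 = F, x1 = T.
No further unit clauses remain.
Total variables assigned = 3.

3


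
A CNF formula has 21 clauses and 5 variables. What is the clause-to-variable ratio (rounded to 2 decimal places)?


Clause-to-variable ratio = clauses / variables.
21 / 5 = 4.2.

4.2


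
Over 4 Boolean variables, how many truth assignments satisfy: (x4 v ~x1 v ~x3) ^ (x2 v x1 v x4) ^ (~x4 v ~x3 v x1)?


Enumerate all 16 truth assignments over 4 variables.
Test each against every clause.
Satisfying assignments found: 10.

10


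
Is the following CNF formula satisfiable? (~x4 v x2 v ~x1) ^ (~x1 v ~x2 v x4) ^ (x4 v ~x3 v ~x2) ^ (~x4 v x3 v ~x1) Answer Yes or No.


Check all 16 possible truth assignments.
Number of satisfying assignments found: 10.
The formula is satisfiable.

Yes


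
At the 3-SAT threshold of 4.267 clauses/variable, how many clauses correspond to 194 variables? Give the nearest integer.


The 3-SAT phase transition occurs at approximately 4.267 clauses per variable.
m = 4.267 * 194 = 827.798.
Rounded to nearest integer: 828.

828


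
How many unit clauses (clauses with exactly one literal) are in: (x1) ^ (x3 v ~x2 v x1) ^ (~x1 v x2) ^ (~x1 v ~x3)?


A unit clause contains exactly one literal.
Unit clauses found: (x1).
Count = 1.

1


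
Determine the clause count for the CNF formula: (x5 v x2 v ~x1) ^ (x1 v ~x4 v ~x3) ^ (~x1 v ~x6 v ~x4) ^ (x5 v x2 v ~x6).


Each group enclosed in parentheses joined by ^ is one clause.
Counting the conjuncts: 4 clauses.

4


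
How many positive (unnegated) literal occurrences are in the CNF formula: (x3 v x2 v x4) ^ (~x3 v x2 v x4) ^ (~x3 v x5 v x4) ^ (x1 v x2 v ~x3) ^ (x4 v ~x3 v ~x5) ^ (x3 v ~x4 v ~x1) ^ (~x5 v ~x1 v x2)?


Scan each clause for unnegated literals.
Clause 1: 3 positive; Clause 2: 2 positive; Clause 3: 2 positive; Clause 4: 2 positive; Clause 5: 1 positive; Clause 6: 1 positive; Clause 7: 1 positive.
Total positive literal occurrences = 12.

12


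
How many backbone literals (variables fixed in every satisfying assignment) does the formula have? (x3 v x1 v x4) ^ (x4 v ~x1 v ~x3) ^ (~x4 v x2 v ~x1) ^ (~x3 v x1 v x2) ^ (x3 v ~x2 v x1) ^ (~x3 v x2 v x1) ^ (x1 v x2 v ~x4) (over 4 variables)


Find all satisfying assignments: 6 model(s).
Check which variables have the same value in every model.
No variable is fixed across all models.
Backbone size = 0.

0


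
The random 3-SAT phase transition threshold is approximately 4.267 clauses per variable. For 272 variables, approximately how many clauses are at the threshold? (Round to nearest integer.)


The 3-SAT phase transition occurs at approximately 4.267 clauses per variable.
m = 4.267 * 272 = 1160.624.
Rounded to nearest integer: 1161.

1161


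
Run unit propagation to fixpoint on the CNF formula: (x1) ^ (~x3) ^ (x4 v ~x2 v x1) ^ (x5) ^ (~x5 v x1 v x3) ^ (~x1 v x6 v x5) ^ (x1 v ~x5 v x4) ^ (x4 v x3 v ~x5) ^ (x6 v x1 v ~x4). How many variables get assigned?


Unit propagation repeatedly assigns the literal in any unit clause, then simplifies.
Assignments in order: x1 = T, x3 = F, x5 = T, x4 = T.
No further unit clauses remain.
Total variables assigned = 4.

4


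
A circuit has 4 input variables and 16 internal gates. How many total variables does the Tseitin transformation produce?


The Tseitin transformation introduces one auxiliary variable per gate.
Total variables = inputs + gates = 4 + 16 = 20.

20


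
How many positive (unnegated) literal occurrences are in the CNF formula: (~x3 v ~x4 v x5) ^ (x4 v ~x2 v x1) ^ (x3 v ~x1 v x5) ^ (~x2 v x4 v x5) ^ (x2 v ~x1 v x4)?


Scan each clause for unnegated literals.
Clause 1: 1 positive; Clause 2: 2 positive; Clause 3: 2 positive; Clause 4: 2 positive; Clause 5: 2 positive.
Total positive literal occurrences = 9.

9


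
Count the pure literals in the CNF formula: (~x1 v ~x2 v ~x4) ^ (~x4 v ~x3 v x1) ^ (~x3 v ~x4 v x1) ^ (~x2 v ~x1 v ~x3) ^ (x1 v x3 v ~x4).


A pure literal appears in only one polarity across all clauses.
Pure literals: x2 (negative only), x4 (negative only).
Count = 2.

2


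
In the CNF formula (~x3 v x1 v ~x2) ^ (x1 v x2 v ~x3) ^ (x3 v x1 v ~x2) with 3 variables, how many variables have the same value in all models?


Find all satisfying assignments: 5 model(s).
Check which variables have the same value in every model.
No variable is fixed across all models.
Backbone size = 0.

0


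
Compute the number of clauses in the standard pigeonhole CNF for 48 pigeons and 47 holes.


The PHP encoding has two parts:
1) At-least-one-hole clauses: 48 (one per pigeon, each with 47 literals).
2) At-most-one-pigeon-per-hole clauses: 47 holes * C(48,2) = 47 * 1128 = 53016.
Total clauses = 48 + 53016 = 53064.

53064


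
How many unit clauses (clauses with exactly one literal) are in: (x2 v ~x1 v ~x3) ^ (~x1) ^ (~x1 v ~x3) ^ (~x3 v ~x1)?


A unit clause contains exactly one literal.
Unit clauses found: (~x1).
Count = 1.

1


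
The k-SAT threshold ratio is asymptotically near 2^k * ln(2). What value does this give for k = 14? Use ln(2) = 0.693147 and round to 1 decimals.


Using the asymptotic formula: threshold ~ 2^k * ln(2).
2^14 = 16384.
16384 * 0.693147 = 11356.5.

11356.5


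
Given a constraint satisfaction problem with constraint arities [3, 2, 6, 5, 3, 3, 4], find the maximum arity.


The arities are: 3, 2, 6, 5, 3, 3, 4.
Scan for the maximum value.
Maximum arity = 6.

6


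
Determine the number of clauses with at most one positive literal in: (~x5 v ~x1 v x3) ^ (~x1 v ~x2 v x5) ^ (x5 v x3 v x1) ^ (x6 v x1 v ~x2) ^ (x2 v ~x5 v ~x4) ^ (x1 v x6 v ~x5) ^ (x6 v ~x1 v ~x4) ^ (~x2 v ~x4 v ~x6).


A Horn clause has at most one positive literal.
Clause 1: 1 positive lit(s) -> Horn
Clause 2: 1 positive lit(s) -> Horn
Clause 3: 3 positive lit(s) -> not Horn
Clause 4: 2 positive lit(s) -> not Horn
Clause 5: 1 positive lit(s) -> Horn
Clause 6: 2 positive lit(s) -> not Horn
Clause 7: 1 positive lit(s) -> Horn
Clause 8: 0 positive lit(s) -> Horn
Total Horn clauses = 5.

5


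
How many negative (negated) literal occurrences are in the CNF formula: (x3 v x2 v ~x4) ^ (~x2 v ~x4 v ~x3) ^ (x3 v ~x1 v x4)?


Scan each clause for negated literals.
Clause 1: 1 negative; Clause 2: 3 negative; Clause 3: 1 negative.
Total negative literal occurrences = 5.

5


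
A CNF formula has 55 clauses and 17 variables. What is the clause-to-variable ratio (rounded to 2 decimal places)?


Clause-to-variable ratio = clauses / variables.
55 / 17 = 3.24.

3.24


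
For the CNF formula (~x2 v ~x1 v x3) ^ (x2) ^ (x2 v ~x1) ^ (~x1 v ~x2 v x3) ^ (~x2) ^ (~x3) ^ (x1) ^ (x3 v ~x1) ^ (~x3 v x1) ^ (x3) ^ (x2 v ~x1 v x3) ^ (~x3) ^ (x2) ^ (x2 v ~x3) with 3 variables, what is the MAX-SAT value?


Enumerate all 8 truth assignments.
For each, count how many of the 14 clauses are satisfied.
The formula is not fully satisfiable, so the maximum is below 14.
Maximum simultaneously satisfiable clauses = 11.

11


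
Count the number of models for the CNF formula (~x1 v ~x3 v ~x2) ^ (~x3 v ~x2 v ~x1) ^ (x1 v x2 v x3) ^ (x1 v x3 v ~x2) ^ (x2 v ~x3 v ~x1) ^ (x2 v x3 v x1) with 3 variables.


Enumerate all 8 truth assignments over 3 variables.
Test each against every clause.
Satisfying assignments found: 4.

4


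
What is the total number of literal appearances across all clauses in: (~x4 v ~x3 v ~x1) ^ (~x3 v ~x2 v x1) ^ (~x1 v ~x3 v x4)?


Clause lengths: 3, 3, 3.
Sum = 3 + 3 + 3 = 9.

9


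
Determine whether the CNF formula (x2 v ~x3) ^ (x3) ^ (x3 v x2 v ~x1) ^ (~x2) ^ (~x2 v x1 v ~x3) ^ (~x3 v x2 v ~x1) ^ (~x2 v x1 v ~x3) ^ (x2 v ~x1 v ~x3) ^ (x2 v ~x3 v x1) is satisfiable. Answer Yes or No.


Check all 8 possible truth assignments.
Number of satisfying assignments found: 0.
The formula is unsatisfiable.

No


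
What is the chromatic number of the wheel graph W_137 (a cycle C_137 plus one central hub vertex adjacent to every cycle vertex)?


W_137 consists of the cycle C_137 together with a hub vertex adjacent to every cycle vertex.
The cycle C_137 needs 3 colors (odd cycle -> 3).
The hub is adjacent to every cycle vertex, so it must receive a new color distinct from all of them.
Chromatic number = 3 + 1 = 4.

4


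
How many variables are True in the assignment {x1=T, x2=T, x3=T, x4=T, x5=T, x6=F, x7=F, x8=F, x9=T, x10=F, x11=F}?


The weight is the number of variables assigned True.
True variables: x1, x2, x3, x4, x5, x9.
Weight = 6.

6


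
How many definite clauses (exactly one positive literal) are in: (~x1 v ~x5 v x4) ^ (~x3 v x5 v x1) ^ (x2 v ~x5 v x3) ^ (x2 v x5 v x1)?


A definite clause has exactly one positive literal.
Clause 1: 1 positive -> definite
Clause 2: 2 positive -> not definite
Clause 3: 2 positive -> not definite
Clause 4: 3 positive -> not definite
Definite clause count = 1.

1


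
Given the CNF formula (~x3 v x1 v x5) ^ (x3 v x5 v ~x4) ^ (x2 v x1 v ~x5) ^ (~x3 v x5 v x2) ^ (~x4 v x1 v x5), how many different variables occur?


Identify each distinct variable in the formula.
Variables found: x1, x2, x3, x4, x5.
Total distinct variables = 5.

5


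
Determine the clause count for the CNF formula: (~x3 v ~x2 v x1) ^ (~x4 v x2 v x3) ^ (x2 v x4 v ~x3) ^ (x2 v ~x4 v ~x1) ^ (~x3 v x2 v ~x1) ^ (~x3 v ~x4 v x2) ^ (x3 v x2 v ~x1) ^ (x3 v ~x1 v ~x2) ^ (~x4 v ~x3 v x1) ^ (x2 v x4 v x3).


Each group enclosed in parentheses joined by ^ is one clause.
Counting the conjuncts: 10 clauses.

10


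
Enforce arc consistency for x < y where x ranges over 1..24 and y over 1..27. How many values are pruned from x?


For the constraint x < y, x needs a supporting value in y's domain.
x can be at most 26 (one less than y's maximum).
Valid x values from domain: 24 out of 24.
Pruned = 24 - 24 = 0.

0


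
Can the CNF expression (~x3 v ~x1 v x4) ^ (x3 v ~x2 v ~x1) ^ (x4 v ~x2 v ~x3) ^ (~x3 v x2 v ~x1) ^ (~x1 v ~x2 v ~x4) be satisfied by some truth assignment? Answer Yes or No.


Check all 16 possible truth assignments.
Number of satisfying assignments found: 9.
The formula is satisfiable.

Yes


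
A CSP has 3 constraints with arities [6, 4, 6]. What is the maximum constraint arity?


The arities are: 6, 4, 6.
Scan for the maximum value.
Maximum arity = 6.

6


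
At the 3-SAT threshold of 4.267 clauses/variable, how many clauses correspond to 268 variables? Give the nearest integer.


The 3-SAT phase transition occurs at approximately 4.267 clauses per variable.
m = 4.267 * 268 = 1143.556.
Rounded to nearest integer: 1144.

1144


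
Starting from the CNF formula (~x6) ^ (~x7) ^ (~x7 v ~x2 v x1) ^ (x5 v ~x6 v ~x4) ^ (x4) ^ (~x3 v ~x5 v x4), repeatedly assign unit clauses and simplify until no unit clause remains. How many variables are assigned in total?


Unit propagation repeatedly assigns the literal in any unit clause, then simplifies.
Assignments in order: x6 = F, x7 = F, x4 = T.
No further unit clauses remain.
Total variables assigned = 3.

3


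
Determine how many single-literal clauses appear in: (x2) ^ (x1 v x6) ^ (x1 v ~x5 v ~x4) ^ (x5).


A unit clause contains exactly one literal.
Unit clauses found: (x2), (x5).
Count = 2.

2


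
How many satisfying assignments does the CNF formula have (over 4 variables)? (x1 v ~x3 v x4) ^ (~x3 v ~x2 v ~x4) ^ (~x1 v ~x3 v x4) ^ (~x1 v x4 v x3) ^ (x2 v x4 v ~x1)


Enumerate all 16 truth assignments over 4 variables.
Test each against every clause.
Satisfying assignments found: 8.

8


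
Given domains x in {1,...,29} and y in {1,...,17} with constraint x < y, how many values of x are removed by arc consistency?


For the constraint x < y, x needs a supporting value in y's domain.
x can be at most 16 (one less than y's maximum).
Valid x values from domain: 16 out of 29.
Pruned = 29 - 16 = 13.

13


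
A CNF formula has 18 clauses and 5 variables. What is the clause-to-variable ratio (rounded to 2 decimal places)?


Clause-to-variable ratio = clauses / variables.
18 / 5 = 3.6.

3.6


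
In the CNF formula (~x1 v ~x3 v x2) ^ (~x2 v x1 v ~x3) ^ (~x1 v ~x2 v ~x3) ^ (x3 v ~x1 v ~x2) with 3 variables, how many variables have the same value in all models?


Find all satisfying assignments: 4 model(s).
Check which variables have the same value in every model.
No variable is fixed across all models.
Backbone size = 0.

0


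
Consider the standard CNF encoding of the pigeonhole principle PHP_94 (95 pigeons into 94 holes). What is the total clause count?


The PHP encoding has two parts:
1) At-least-one-hole clauses: 95 (one per pigeon, each with 94 literals).
2) At-most-one-pigeon-per-hole clauses: 94 holes * C(95,2) = 94 * 4465 = 419710.
Total clauses = 95 + 419710 = 419805.

419805


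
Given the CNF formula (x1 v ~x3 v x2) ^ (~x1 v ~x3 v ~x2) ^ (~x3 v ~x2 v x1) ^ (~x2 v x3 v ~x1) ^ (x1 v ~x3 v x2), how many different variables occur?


Identify each distinct variable in the formula.
Variables found: x1, x2, x3.
Total distinct variables = 3.

3


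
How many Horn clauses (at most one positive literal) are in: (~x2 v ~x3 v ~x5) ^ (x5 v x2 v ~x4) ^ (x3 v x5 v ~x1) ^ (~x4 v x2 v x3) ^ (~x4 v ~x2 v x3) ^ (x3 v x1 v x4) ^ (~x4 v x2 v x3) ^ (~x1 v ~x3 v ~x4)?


A Horn clause has at most one positive literal.
Clause 1: 0 positive lit(s) -> Horn
Clause 2: 2 positive lit(s) -> not Horn
Clause 3: 2 positive lit(s) -> not Horn
Clause 4: 2 positive lit(s) -> not Horn
Clause 5: 1 positive lit(s) -> Horn
Clause 6: 3 positive lit(s) -> not Horn
Clause 7: 2 positive lit(s) -> not Horn
Clause 8: 0 positive lit(s) -> Horn
Total Horn clauses = 3.

3


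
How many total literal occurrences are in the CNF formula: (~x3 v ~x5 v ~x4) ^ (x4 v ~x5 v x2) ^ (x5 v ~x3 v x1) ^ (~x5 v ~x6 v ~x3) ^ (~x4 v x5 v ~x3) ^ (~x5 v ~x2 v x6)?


Clause lengths: 3, 3, 3, 3, 3, 3.
Sum = 3 + 3 + 3 + 3 + 3 + 3 = 18.

18


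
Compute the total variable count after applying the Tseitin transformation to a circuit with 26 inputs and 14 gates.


The Tseitin transformation introduces one auxiliary variable per gate.
Total variables = inputs + gates = 26 + 14 = 40.

40


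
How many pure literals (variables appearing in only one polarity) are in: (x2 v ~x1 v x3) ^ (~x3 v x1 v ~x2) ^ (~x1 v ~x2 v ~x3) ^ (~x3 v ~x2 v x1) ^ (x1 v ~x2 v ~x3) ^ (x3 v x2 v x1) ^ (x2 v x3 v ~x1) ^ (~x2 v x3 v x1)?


A pure literal appears in only one polarity across all clauses.
No pure literals found.
Count = 0.

0


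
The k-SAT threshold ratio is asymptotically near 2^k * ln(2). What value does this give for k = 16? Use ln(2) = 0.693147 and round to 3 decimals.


Using the asymptotic formula: threshold ~ 2^k * ln(2).
2^16 = 65536.
65536 * 0.693147 = 45426.082.

45426.082


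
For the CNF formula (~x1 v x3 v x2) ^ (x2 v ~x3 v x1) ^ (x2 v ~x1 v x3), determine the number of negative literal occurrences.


Scan each clause for negated literals.
Clause 1: 1 negative; Clause 2: 1 negative; Clause 3: 1 negative.
Total negative literal occurrences = 3.

3


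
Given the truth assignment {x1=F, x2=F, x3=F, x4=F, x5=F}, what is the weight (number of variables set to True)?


The weight is the number of variables assigned True.
True variables: none.
Weight = 0.

0


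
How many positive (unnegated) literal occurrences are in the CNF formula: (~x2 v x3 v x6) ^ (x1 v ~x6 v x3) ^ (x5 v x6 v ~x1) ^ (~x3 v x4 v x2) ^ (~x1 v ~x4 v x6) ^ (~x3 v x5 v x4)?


Scan each clause for unnegated literals.
Clause 1: 2 positive; Clause 2: 2 positive; Clause 3: 2 positive; Clause 4: 2 positive; Clause 5: 1 positive; Clause 6: 2 positive.
Total positive literal occurrences = 11.

11


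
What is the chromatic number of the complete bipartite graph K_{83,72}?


K_{83,72} is bipartite by definition: the two parts are independent sets, with every edge crossing between them.
Color all vertices in one part with color 1 and all vertices in the other part with color 2.
Since the graph has at least one edge, one color does not suffice.
Chromatic number = 2.

2


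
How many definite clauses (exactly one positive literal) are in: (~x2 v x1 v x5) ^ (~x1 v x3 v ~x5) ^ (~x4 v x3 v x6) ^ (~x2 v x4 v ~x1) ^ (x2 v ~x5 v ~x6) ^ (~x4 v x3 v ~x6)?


A definite clause has exactly one positive literal.
Clause 1: 2 positive -> not definite
Clause 2: 1 positive -> definite
Clause 3: 2 positive -> not definite
Clause 4: 1 positive -> definite
Clause 5: 1 positive -> definite
Clause 6: 1 positive -> definite
Definite clause count = 4.

4


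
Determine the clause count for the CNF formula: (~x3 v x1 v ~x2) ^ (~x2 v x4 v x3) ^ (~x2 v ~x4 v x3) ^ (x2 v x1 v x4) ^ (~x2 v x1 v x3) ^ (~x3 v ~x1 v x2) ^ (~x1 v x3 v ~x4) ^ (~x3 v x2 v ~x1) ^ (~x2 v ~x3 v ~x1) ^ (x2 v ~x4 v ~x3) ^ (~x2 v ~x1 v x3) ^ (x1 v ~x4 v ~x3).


Each group enclosed in parentheses joined by ^ is one clause.
Counting the conjuncts: 12 clauses.

12
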